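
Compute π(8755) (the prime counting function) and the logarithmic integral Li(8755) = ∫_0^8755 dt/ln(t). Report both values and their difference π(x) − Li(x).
π(8755) = 1092;  Li(8755) ≈ 1110.00;  π(x) − Li(x) ≈ -18.00.

Direct count of primes ≤ 8755 gives π(8755) = 1092. Numerical evaluation of the logarithmic integral gives Li(8755) ≈ 1110.00. The difference π(x) − Li(x) ≈ -18.00 is typically negative for small/moderate x (Li(x) overestimates), though Littlewood's theorem shows this sign changes infinitely often.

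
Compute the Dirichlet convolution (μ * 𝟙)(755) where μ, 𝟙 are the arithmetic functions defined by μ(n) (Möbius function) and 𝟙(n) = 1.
(μ * 𝟙)(755) = 0

Divisors of 755: [1, 5, 151, 755]. For each d | 755:
  d = 1: μ(1) · 𝟙(755/1) = 1 · 1 = 1
  d = 5: μ(5) · 𝟙(755/5) = -1 · 1 = -1
  d = 151: μ(151) · 𝟙(755/151) = -1 · 1 = -1
  d = 755: μ(755) · 𝟙(755/755) = 1 · 1 = 1
Summing: (μ * 𝟙)(755) = 1 + -1 + -1 + 1 = 0.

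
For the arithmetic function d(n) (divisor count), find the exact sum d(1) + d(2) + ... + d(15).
Σ_{n ≤ 15} d(n) = 45

Compute d(n) for each 1 ≤ n ≤ 15: d(1) = 1, d(2) = 2, d(3) = 2, d(4) = 3, d(5) = 2, d(6) = 4, d(7) = 2, d(8) = 4, d(9) = 3, d(10) = 4, d(11) = 2, d(12) = 6, d(13) = 2, d(14) = 4, d(15) = 4. Summing all 15 values: 45. (Dirichlet's divisor formula: Σ_{n ≤ x} d(n) = x ln(x) + (2γ − 1) x + O(√x). For x = 15, the asymptotic estimate is ≈ 42.94.)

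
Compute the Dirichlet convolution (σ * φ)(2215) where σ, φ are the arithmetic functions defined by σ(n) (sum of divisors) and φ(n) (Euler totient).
(σ * φ)(2215) = 8860

Divisors of 2215: [1, 5, 443, 2215]. For each d | 2215:
  d = 1: σ(1) · φ(2215/1) = 1 · 1768 = 1768
  d = 5: σ(5) · φ(2215/5) = 6 · 442 = 2652
  d = 443: σ(443) · φ(2215/443) = 444 · 4 = 1776
  d = 2215: σ(2215) · φ(2215/2215) = 2664 · 1 = 2664
Summing: (σ * φ)(2215) = 1768 + 2652 + 1776 + 2664 = 8860.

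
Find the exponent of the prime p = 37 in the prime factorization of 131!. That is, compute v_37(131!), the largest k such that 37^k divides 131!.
v_37(131!) = 3

Legendre's formula: v_p(n!) = Σ_{k ≥ 1} ⌊n / p^k⌋. For p = 37, n = 131, the terms are:
  ⌊131/37^1⌋ = ⌊131/37⌋ = 3
(the next term ⌊131/37^2⌋ = 0, terminating the sum). Summing: v_37(131!) = 3 = 3.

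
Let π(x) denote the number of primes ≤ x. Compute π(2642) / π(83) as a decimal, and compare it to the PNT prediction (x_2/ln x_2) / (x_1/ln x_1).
π(2642)/π(83) = 382/23 ≈ 16.6087;  PNT prediction ≈ 17.8515.

π(83) = 23 and π(2642) = 382, so π(2642)/π(83) ≈ 16.6087. The PNT-predicted ratio is (2642/ln(2642)) / (83/ln(83)) ≈ 17.8515. The two agree to within a few percent, as expected.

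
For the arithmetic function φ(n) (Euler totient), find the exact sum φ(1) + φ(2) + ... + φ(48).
Σ_{n ≤ 48} φ(n) = 712

Compute φ(n) for each 1 ≤ n ≤ 48: φ(1) = 1, φ(2) = 1, φ(3) = 2, φ(4) = 2, φ(5) = 4, φ(6) = 2, φ(7) = 6, φ(8) = 4, φ(9) = 6, φ(10) = 4, φ(11) = 10, φ(12) = 4, φ(13) = 12, φ(14) = 6, φ(15) = 8, φ(16) = 8, φ(17) = 16, φ(18) = 6, φ(19) = 18, φ(20) = 8, φ(21) = 12, φ(22) = 10, φ(23) = 22, φ(24) = 8, φ(25) = 20, φ(26) = 12, φ(27) = 18, φ(28) = 12, φ(29) = 28, φ(30) = 8, φ(31) = 30, φ(32) = 16, φ(33) = 20, φ(34) = 16, φ(35) = 24, φ(36) = 12, φ(37) = 36, φ(38) = 18, φ(39) = 24, φ(40) = 16, φ(41) = 40, φ(42) = 12, φ(43) = 42, φ(44) = 20, φ(45) = 24, φ(46) = 22, φ(47) = 46, φ(48) = 16. Summing all 48 values: 712. (Average order: Σ_{n ≤ x} φ(n) ~ (3/π²) x². For x = 48, (3/π²)·48² ≈ 700.33.)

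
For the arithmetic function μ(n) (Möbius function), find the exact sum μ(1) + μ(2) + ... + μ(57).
Σ_{n ≤ 57} μ(n) = -1

Compute μ(n) for each 1 ≤ n ≤ 57: μ(1) = 1, μ(2) = -1, μ(3) = -1, μ(4) = 0, μ(5) = -1, μ(6) = 1, μ(7) = -1, μ(8) = 0, μ(9) = 0, μ(10) = 1, μ(11) = -1, μ(12) = 0, μ(13) = -1, μ(14) = 1, μ(15) = 1, μ(16) = 0, μ(17) = -1, μ(18) = 0, μ(19) = -1, μ(20) = 0, μ(21) = 1, μ(22) = 1, μ(23) = -1, μ(24) = 0, μ(25) = 0, μ(26) = 1, μ(27) = 0, μ(28) = 0, μ(29) = -1, μ(30) = -1, μ(31) = -1, μ(32) = 0, μ(33) = 1, μ(34) = 1, μ(35) = 1, μ(36) = 0, μ(37) = -1, μ(38) = 1, μ(39) = 1, μ(40) = 0, μ(41) = -1, μ(42) = -1, μ(43) = -1, μ(44) = 0, μ(45) = 0, μ(46) = 1, μ(47) = -1, μ(48) = 0, μ(49) = 0, μ(50) = 0, μ(51) = 1, μ(52) = 0, μ(53) = -1, μ(54) = 0, μ(55) = 1, μ(56) = 0, μ(57) = 1. Summing all 57 values: -1. (Mertens function M(x) = Σ_{n ≤ x} μ(n); on average M(x) should be small (PNT ⟺ M(x) = o(x)).)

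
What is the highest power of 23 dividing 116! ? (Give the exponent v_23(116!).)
v_23(116!) = 5

Legendre's formula: v_p(n!) = Σ_{k ≥ 1} ⌊n / p^k⌋. For p = 23, n = 116, the terms are:
  ⌊116/23^1⌋ = ⌊116/23⌋ = 5
(the next term ⌊116/23^2⌋ = 0, terminating the sum). Summing: v_23(116!) = 5 = 5.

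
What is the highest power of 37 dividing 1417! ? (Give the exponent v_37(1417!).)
v_37(1417!) = 39

Legendre's formula: v_p(n!) = Σ_{k ≥ 1} ⌊n / p^k⌋. For p = 37, n = 1417, the terms are:
  ⌊1417/37^1⌋ = ⌊1417/37⌋ = 38
  ⌊1417/37^2⌋ = ⌊1417/1369⌋ = 1
(the next term ⌊1417/37^3⌋ = 0, terminating the sum). Summing: v_37(1417!) = 38 + 1 = 39.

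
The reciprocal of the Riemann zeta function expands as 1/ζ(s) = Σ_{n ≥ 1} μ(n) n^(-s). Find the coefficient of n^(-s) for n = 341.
μ(341) = 1

Factor n = 341 = 11 · 31. μ(n) = 0 if any exponent ≥ 2 (not squarefree); otherwise μ(n) = (−1)^{ω(n)} where ω(n) is the number of distinct prime factors. Applying: μ(341) = 1.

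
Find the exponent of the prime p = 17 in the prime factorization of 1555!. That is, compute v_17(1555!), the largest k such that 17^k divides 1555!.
v_17(1555!) = 96

Legendre's formula: v_p(n!) = Σ_{k ≥ 1} ⌊n / p^k⌋. For p = 17, n = 1555, the terms are:
  ⌊1555/17^1⌋ = ⌊1555/17⌋ = 91
  ⌊1555/17^2⌋ = ⌊1555/289⌋ = 5
(the next term ⌊1555/17^3⌋ = 0, terminating the sum). Summing: v_17(1555!) = 91 + 5 = 96.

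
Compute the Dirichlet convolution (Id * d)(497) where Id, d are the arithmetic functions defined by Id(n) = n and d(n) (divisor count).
(Id * d)(497) = 657

Divisors of 497: [1, 7, 71, 497]. For each d | 497:
  d = 1: Id(1) · d(497/1) = 1 · 4 = 4
  d = 7: Id(7) · d(497/7) = 7 · 2 = 14
  d = 71: Id(71) · d(497/71) = 71 · 2 = 142
  d = 497: Id(497) · d(497/497) = 497 · 1 = 497
Summing: (Id * d)(497) = 4 + 14 + 142 + 497 = 657.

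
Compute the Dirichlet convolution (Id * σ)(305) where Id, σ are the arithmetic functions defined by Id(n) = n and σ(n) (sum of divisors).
(Id * σ)(305) = 1353

Divisors of 305: [1, 5, 61, 305]. For each d | 305:
  d = 1: Id(1) · σ(305/1) = 1 · 372 = 372
  d = 5: Id(5) · σ(305/5) = 5 · 62 = 310
  d = 61: Id(61) · σ(305/61) = 61 · 6 = 366
  d = 305: Id(305) · σ(305/305) = 305 · 1 = 305
Summing: (Id * σ)(305) = 372 + 310 + 366 + 305 = 1353.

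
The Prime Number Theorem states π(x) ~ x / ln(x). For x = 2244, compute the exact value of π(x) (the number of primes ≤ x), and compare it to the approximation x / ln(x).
π(2244) = 334;  x/ln(x) ≈ 290.82;  relative error ≈ 12.93%.

Directly count primes up to 2244: π(2244) = 334. The PNT approximation gives 2244/ln(2244) ≈ 2244/7.71602 ≈ 290.82. Relative error (π(x) − x/ln(x)) / π(x) ≈ 12.93%; the approximation is known to undercount slightly (Li(x) is a better estimate).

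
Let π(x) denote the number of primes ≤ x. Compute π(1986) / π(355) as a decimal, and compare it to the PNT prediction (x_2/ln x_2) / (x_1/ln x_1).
π(1986)/π(355) = 299/71 ≈ 4.2113;  PNT prediction ≈ 4.3260.

π(355) = 71 and π(1986) = 299, so π(1986)/π(355) ≈ 4.2113. The PNT-predicted ratio is (1986/ln(1986)) / (355/ln(355)) ≈ 4.3260. The two agree to within a few percent, as expected.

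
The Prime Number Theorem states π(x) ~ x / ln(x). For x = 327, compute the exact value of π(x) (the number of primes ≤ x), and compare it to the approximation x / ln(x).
π(327) = 66;  x/ln(x) ≈ 56.48;  relative error ≈ 14.43%.

Directly count primes up to 327: π(327) = 66. The PNT approximation gives 327/ln(327) ≈ 327/5.78996 ≈ 56.48. Relative error (π(x) − x/ln(x)) / π(x) ≈ 14.43%; the approximation is known to undercount slightly (Li(x) is a better estimate).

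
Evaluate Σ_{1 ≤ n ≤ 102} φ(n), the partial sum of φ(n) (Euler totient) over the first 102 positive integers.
Σ_{n ≤ 102} φ(n) = 3176

Compute φ(n) for each 1 ≤ n ≤ 102: φ(1) = 1, φ(2) = 1, φ(3) = 2, φ(4) = 2, φ(5) = 4, φ(6) = 2, φ(7) = 6, φ(8) = 4, φ(9) = 6, φ(10) = 4, φ(11) = 10, φ(12) = 4, φ(13) = 12, φ(14) = 6, φ(15) = 8, φ(16) = 8, φ(17) = 16, φ(18) = 6, φ(19) = 18, φ(20) = 8, φ(21) = 12, φ(22) = 10, φ(23) = 22, φ(24) = 8, φ(25) = 20, φ(26) = 12, φ(27) = 18, φ(28) = 12, φ(29) = 28, φ(30) = 8, φ(31) = 30, φ(32) = 16, φ(33) = 20, φ(34) = 16, φ(35) = 24, φ(36) = 12, φ(37) = 36, φ(38) = 18, φ(39) = 24, φ(40) = 16, φ(41) = 40, φ(42) = 12, φ(43) = 42, φ(44) = 20, φ(45) = 24, φ(46) = 22, φ(47) = 46, φ(48) = 16, φ(49) = 42, φ(50) = 20, φ(51) = 32, φ(52) = 24, φ(53) = 52, φ(54) = 18, φ(55) = 40, φ(56) = 24, φ(57) = 36, φ(58) = 28, φ(59) = 58, φ(60) = 16, φ(61) = 60, φ(62) = 30, φ(63) = 36, φ(64) = 32, φ(65) = 48, φ(66) = 20, φ(67) = 66, φ(68) = 32, φ(69) = 44, φ(70) = 24, φ(71) = 70, φ(72) = 24, φ(73) = 72, φ(74) = 36, φ(75) = 40, φ(76) = 36, φ(77) = 60, φ(78) = 24, φ(79) = 78, φ(80) = 32, φ(81) = 54, φ(82) = 40, φ(83) = 82, φ(84) = 24, φ(85) = 64, φ(86) = 42, φ(87) = 56, φ(88) = 40, φ(89) = 88, φ(90) = 24, φ(91) = 72, φ(92) = 44, φ(93) = 60, φ(94) = 46, φ(95) = 72, φ(96) = 32, φ(97) = 96, φ(98) = 42, φ(99) = 60, φ(100) = 40, φ(101) = 100, φ(102) = 32. Summing all 102 values: 3176. (Average order: Σ_{n ≤ x} φ(n) ~ (3/π²) x². For x = 102, (3/π²)·102² ≈ 3162.44.)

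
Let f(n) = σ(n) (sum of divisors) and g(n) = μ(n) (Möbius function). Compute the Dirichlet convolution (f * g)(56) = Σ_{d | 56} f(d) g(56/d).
(σ * μ)(56) = 56

Divisors of 56: [1, 2, 4, 7, 8, 14, 28, 56]. For each d | 56:
  d = 1: σ(1) · μ(56/1) = 1 · 0 = 0
  d = 2: σ(2) · μ(56/2) = 3 · 0 = 0
  d = 4: σ(4) · μ(56/4) = 7 · 1 = 7
  d = 7: σ(7) · μ(56/7) = 8 · 0 = 0
  d = 8: σ(8) · μ(56/8) = 15 · -1 = -15
  d = 14: σ(14) · μ(56/14) = 24 · 0 = 0
  d = 28: σ(28) · μ(56/28) = 56 · -1 = -56
  d = 56: σ(56) · μ(56/56) = 120 · 1 = 120
Summing: (σ * μ)(56) = 0 + 0 + 7 + 0 + -15 + 0 + -56 + 120 = 56.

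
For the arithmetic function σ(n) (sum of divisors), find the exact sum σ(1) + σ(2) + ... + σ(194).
Σ_{n ≤ 194} σ(n) = 30978

Compute σ(n) for each 1 ≤ n ≤ 194: σ(1) = 1, σ(2) = 3, σ(3) = 4, σ(4) = 7, σ(5) = 6, σ(6) = 12, σ(7) = 8, σ(8) = 15, σ(9) = 13, σ(10) = 18, σ(11) = 12, σ(12) = 28, σ(13) = 14, σ(14) = 24, σ(15) = 24, σ(16) = 31, σ(17) = 18, σ(18) = 39, σ(19) = 20, σ(20) = 42, σ(21) = 32, σ(22) = 36, σ(23) = 24, σ(24) = 60, σ(25) = 31, σ(26) = 42, σ(27) = 40, σ(28) = 56, σ(29) = 30, σ(30) = 72, σ(31) = 32, σ(32) = 63, σ(33) = 48, σ(34) = 54, σ(35) = 48, σ(36) = 91, σ(37) = 38, σ(38) = 60, σ(39) = 56, σ(40) = 90, σ(41) = 42, σ(42) = 96, σ(43) = 44, σ(44) = 84, σ(45) = 78, σ(46) = 72, σ(47) = 48, σ(48) = 124, σ(49) = 57, σ(50) = 93, σ(51) = 72, σ(52) = 98, σ(53) = 54, σ(54) = 120, σ(55) = 72, σ(56) = 120, σ(57) = 80, σ(58) = 90, σ(59) = 60, σ(60) = 168, σ(61) = 62, σ(62) = 96, σ(63) = 104, σ(64) = 127, σ(65) = 84, σ(66) = 144, σ(67) = 68, σ(68) = 126, σ(69) = 96, σ(70) = 144, σ(71) = 72, σ(72) = 195, σ(73) = 74, σ(74) = 114, σ(75) = 124, σ(76) = 140, σ(77) = 96, σ(78) = 168, σ(79) = 80, σ(80) = 186, σ(81) = 121, σ(82) = 126, σ(83) = 84, σ(84) = 224, σ(85) = 108, σ(86) = 132, σ(87) = 120, σ(88) = 180, σ(89) = 90, σ(90) = 234, σ(91) = 112, σ(92) = 168, σ(93) = 128, σ(94) = 144, σ(95) = 120, σ(96) = 252, σ(97) = 98, σ(98) = 171, σ(99) = 156, σ(100) = 217, σ(101) = 102, σ(102) = 216, σ(103) = 104, σ(104) = 210, σ(105) = 192, σ(106) = 162, σ(107) = 108, σ(108) = 280, σ(109) = 110, σ(110) = 216, σ(111) = 152, σ(112) = 248, σ(113) = 114, σ(114) = 240, σ(115) = 144, σ(116) = 210, σ(117) = 182, σ(118) = 180, σ(119) = 144, σ(120) = 360, σ(121) = 133, σ(122) = 186, σ(123) = 168, σ(124) = 224, σ(125) = 156, σ(126) = 312, σ(127) = 128, σ(128) = 255, σ(129) = 176, σ(130) = 252, σ(131) = 132, σ(132) = 336, σ(133) = 160, σ(134) = 204, σ(135) = 240, σ(136) = 270, σ(137) = 138, σ(138) = 288, σ(139) = 140, σ(140) = 336, σ(141) = 192, σ(142) = 216, σ(143) = 168, σ(144) = 403, σ(145) = 180, σ(146) = 222, σ(147) = 228, σ(148) = 266, σ(149) = 150, σ(150) = 372, σ(151) = 152, σ(152) = 300, σ(153) = 234, σ(154) = 288, σ(155) = 192, σ(156) = 392, σ(157) = 158, σ(158) = 240, σ(159) = 216, σ(160) = 378, σ(161) = 192, σ(162) = 363, σ(163) = 164, σ(164) = 294, σ(165) = 288, σ(166) = 252, σ(167) = 168, σ(168) = 480, σ(169) = 183, σ(170) = 324, σ(171) = 260, σ(172) = 308, σ(173) = 174, σ(174) = 360, σ(175) = 248, σ(176) = 372, σ(177) = 240, σ(178) = 270, σ(179) = 180, σ(180) = 546, σ(181) = 182, σ(182) = 336, σ(183) = 248, σ(184) = 360, σ(185) = 228, σ(186) = 384, σ(187) = 216, σ(188) = 336, σ(189) = 320, σ(190) = 360, σ(191) = 192, σ(192) = 508, σ(193) = 194, σ(194) = 294. Summing all 194 values: 30978. (Average order: Σ_{n ≤ x} σ(n) ~ (π²/12) x². For x = 194, (π²/12)·194² ≈ 30954.37.)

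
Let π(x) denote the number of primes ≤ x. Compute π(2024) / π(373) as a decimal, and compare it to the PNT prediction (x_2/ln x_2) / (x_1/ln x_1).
π(2024)/π(373) = 306/74 ≈ 4.1351;  PNT prediction ≈ 4.2208.

π(373) = 74 and π(2024) = 306, so π(2024)/π(373) ≈ 4.1351. The PNT-predicted ratio is (2024/ln(2024)) / (373/ln(373)) ≈ 4.2208. The two agree to within a few percent, as expected.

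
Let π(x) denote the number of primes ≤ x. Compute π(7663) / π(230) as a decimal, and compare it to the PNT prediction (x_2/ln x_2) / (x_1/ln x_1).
π(7663)/π(230) = 971/50 ≈ 19.4200;  PNT prediction ≈ 20.2571.

π(230) = 50 and π(7663) = 971, so π(7663)/π(230) ≈ 19.4200. The PNT-predicted ratio is (7663/ln(7663)) / (230/ln(230)) ≈ 20.2571. The two agree to within a few percent, as expected.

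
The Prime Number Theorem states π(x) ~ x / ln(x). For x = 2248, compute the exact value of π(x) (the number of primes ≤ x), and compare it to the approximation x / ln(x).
π(2248) = 334;  x/ln(x) ≈ 291.27;  relative error ≈ 12.79%.

Directly count primes up to 2248: π(2248) = 334. The PNT approximation gives 2248/ln(2248) ≈ 2248/7.71780 ≈ 291.27. Relative error (π(x) − x/ln(x)) / π(x) ≈ 12.79%; the approximation is known to undercount slightly (Li(x) is a better estimate).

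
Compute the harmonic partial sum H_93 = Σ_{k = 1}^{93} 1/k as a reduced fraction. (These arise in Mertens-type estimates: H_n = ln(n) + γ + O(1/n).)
H_93 = 3676622671662732154792749821908124918261/718766754945489455304472257065075294400

Direct summation: H_93 = 1 + 1/2 + ... + 1/93. The least common denominator is lcm(1, ..., 93) = 718766754945489455304472257065075294400; over this denominator the numerator is 718766754945489455304472257065075294400 + 359383377472744727652236128532537647200 + 239588918315163151768157419021691764800 + 179691688736372363826118064266268823600 + 143753350989097891060894451413015058880 + 119794459157581575884078709510845882400 + 102680964992212779329210322437867899200 + 89845844368186181913059032133134411800 + 79862972771721050589385806340563921600 + 71876675494548945530447225706507529440 + 65342432267771768664042932460461390400 + 59897229578790787942039354755422941200 + 55289750380422265792651712081928868800 + 51340482496106389664605161218933949600 + 47917783663032630353631483804338352960 + 44922922184093090956529516066567205900 + 42280397349734673841439544533239723200 + 39931486385860525294692903170281960800 + 37829829207657339752866960898161857600 + 35938337747274472765223612853253764720 + 34226988330737593109736774145955966400 + 32671216133885884332021466230230695200 + 31250728475890845882803141611525012800 + 29948614789395393971019677377711470600 + 28750670197819578212178890282603011776 + 27644875190211132896325856040964434400 + 26620990923907016863128602113521307200 + 25670241248053194832302580609466974800 + 24785060515361705355326629553968113600 + 23958891831516315176815741902169176480 + 23186024353080305009821685711776622400 + 22461461092046545478264758033283602950 + 21780810755923922888014310820153796800 + 21140198674867336920719772266619861600 + 20536192998442555865842064487573579840 + 19965743192930262647346451585140980400 + 19426128512040255548769520461218251200 + 18914914603828669876433480449080928800 + 18429916793474088597550570693976289600 + 17969168873637236382611806426626882360 + 17530896462085108665962737977196958400 + 17113494165368796554868387072977983200 + 16715505928964871053592378071280820800 + 16335608066942942166010733115115347600 + 15972594554344210117877161268112784320 + 15625364237945422941401570805762506400 + 15292909679691265006478133129044155200 + 14974307394697696985509838688855735300 + 14668709284601825618458617491123985600 + 14375335098909789106089445141301505888 + 14093465783244891280479848177746574400 + 13822437595105566448162928020482217200 + 13561636885763951986876835038963684800 + 13310495461953508431564301056760653600 + 13068486453554353732808586492092278080 + 12835120624026597416151290304733487400 + 12609943069219113250955653632720619200 + 12392530257680852677663314776984056800 + 12182487371957448394991055204492801600 + 11979445915758157588407870951084588240 + 11783061556483433693515938640411070400 + 11593012176540152504910842855888311200 + 11408996110245864369912258048651988800 + 11230730546023272739132379016641801475 + 11057950076084453158530342416385773760 + 10890405377961961444007155410076898400 + 10727862014111782914992123239777243200 + 10570099337433668460359886133309930800 + 10416909491963615294267713870508337600 + 10268096499221277932921032243786789920 + 10123475421767457116964397986832046400 + 9982871596465131323673225792570490200 + 9846119930760129524718798041987332800 + 9713064256020127774384760230609125600 + 9583556732606526070726296760867670592 + 9457457301914334938216740224540464400 + 9334633181110252666291847494351627200 + 9214958396737044298775285346988144800 + 9098313353740372851955345026140193600 + 8984584436818618191305903213313441180 + 8873663641302338954376200704507102400 + 8765448231042554332981368988598479200 + 8659840421029993437403280205603316800 + 8556747082684398277434193536488991600 + 8456079469946934768287908906647944640 + 8357752964482435526796189035640410400 + 8261686838453901785108876517989371200 + 8167804033471471083005366557557673800 + 8076030954443701744994070304101969600 + 7986297277172105058938580634056392160 + 7898535768631752256093101725989838400 + 7812682118972711470700785402881253200 + 7728674784360101669940561903925540800 = 3676622671662732154792749821908124918261, so H_93 = 3676622671662732154792749821908124918261/718766754945489455304472257065075294400 (already in lowest terms) ≈ 5.11518. (The PNT-adjacent estimate ln(93) + γ ≈ 5.10982 matches within O(1/n).)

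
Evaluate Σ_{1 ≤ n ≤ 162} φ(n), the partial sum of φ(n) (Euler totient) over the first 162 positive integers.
Σ_{n ≤ 162} φ(n) = 7992

Compute φ(n) for each 1 ≤ n ≤ 162: φ(1) = 1, φ(2) = 1, φ(3) = 2, φ(4) = 2, φ(5) = 4, φ(6) = 2, φ(7) = 6, φ(8) = 4, φ(9) = 6, φ(10) = 4, φ(11) = 10, φ(12) = 4, φ(13) = 12, φ(14) = 6, φ(15) = 8, φ(16) = 8, φ(17) = 16, φ(18) = 6, φ(19) = 18, φ(20) = 8, φ(21) = 12, φ(22) = 10, φ(23) = 22, φ(24) = 8, φ(25) = 20, φ(26) = 12, φ(27) = 18, φ(28) = 12, φ(29) = 28, φ(30) = 8, φ(31) = 30, φ(32) = 16, φ(33) = 20, φ(34) = 16, φ(35) = 24, φ(36) = 12, φ(37) = 36, φ(38) = 18, φ(39) = 24, φ(40) = 16, φ(41) = 40, φ(42) = 12, φ(43) = 42, φ(44) = 20, φ(45) = 24, φ(46) = 22, φ(47) = 46, φ(48) = 16, φ(49) = 42, φ(50) = 20, φ(51) = 32, φ(52) = 24, φ(53) = 52, φ(54) = 18, φ(55) = 40, φ(56) = 24, φ(57) = 36, φ(58) = 28, φ(59) = 58, φ(60) = 16, φ(61) = 60, φ(62) = 30, φ(63) = 36, φ(64) = 32, φ(65) = 48, φ(66) = 20, φ(67) = 66, φ(68) = 32, φ(69) = 44, φ(70) = 24, φ(71) = 70, φ(72) = 24, φ(73) = 72, φ(74) = 36, φ(75) = 40, φ(76) = 36, φ(77) = 60, φ(78) = 24, φ(79) = 78, φ(80) = 32, φ(81) = 54, φ(82) = 40, φ(83) = 82, φ(84) = 24, φ(85) = 64, φ(86) = 42, φ(87) = 56, φ(88) = 40, φ(89) = 88, φ(90) = 24, φ(91) = 72, φ(92) = 44, φ(93) = 60, φ(94) = 46, φ(95) = 72, φ(96) = 32, φ(97) = 96, φ(98) = 42, φ(99) = 60, φ(100) = 40, φ(101) = 100, φ(102) = 32, φ(103) = 102, φ(104) = 48, φ(105) = 48, φ(106) = 52, φ(107) = 106, φ(108) = 36, φ(109) = 108, φ(110) = 40, φ(111) = 72, φ(112) = 48, φ(113) = 112, φ(114) = 36, φ(115) = 88, φ(116) = 56, φ(117) = 72, φ(118) = 58, φ(119) = 96, φ(120) = 32, φ(121) = 110, φ(122) = 60, φ(123) = 80, φ(124) = 60, φ(125) = 100, φ(126) = 36, φ(127) = 126, φ(128) = 64, φ(129) = 84, φ(130) = 48, φ(131) = 130, φ(132) = 40, φ(133) = 108, φ(134) = 66, φ(135) = 72, φ(136) = 64, φ(137) = 136, φ(138) = 44, φ(139) = 138, φ(140) = 48, φ(141) = 92, φ(142) = 70, φ(143) = 120, φ(144) = 48, φ(145) = 112, φ(146) = 72, φ(147) = 84, φ(148) = 72, φ(149) = 148, φ(150) = 40, φ(151) = 150, φ(152) = 72, φ(153) = 96, φ(154) = 60, φ(155) = 120, φ(156) = 48, φ(157) = 156, φ(158) = 78, φ(159) = 104, φ(160) = 64, φ(161) = 132, φ(162) = 54. Summing all 162 values: 7992. (Average order: Σ_{n ≤ x} φ(n) ~ (3/π²) x². For x = 162, (3/π²)·162² ≈ 7977.22.)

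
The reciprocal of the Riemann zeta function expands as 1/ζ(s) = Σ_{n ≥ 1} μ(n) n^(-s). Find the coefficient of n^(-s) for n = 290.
μ(290) = -1

Factor n = 290 = 2 · 5 · 29. μ(n) = 0 if any exponent ≥ 2 (not squarefree); otherwise μ(n) = (−1)^{ω(n)} where ω(n) is the number of distinct prime factors. Applying: μ(290) = -1.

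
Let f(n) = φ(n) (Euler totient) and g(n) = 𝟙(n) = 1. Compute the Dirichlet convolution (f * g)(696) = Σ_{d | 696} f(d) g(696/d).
(φ * 𝟙)(696) = 696

Divisors of 696: [1, 2, 3, 4, 6, 8, 12, 24, 29, 58, 87, 116, 174, 232, 348, 696]. For each d | 696:
  d = 1: φ(1) · 𝟙(696/1) = 1 · 1 = 1
  d = 2: φ(2) · 𝟙(696/2) = 1 · 1 = 1
  d = 3: φ(3) · 𝟙(696/3) = 2 · 1 = 2
  d = 4: φ(4) · 𝟙(696/4) = 2 · 1 = 2
  d = 6: φ(6) · 𝟙(696/6) = 2 · 1 = 2
  d = 8: φ(8) · 𝟙(696/8) = 4 · 1 = 4
  d = 12: φ(12) · 𝟙(696/12) = 4 · 1 = 4
  d = 24: φ(24) · 𝟙(696/24) = 8 · 1 = 8
  d = 29: φ(29) · 𝟙(696/29) = 28 · 1 = 28
  d = 58: φ(58) · 𝟙(696/58) = 28 · 1 = 28
  d = 87: φ(87) · 𝟙(696/87) = 56 · 1 = 56
  d = 116: φ(116) · 𝟙(696/116) = 56 · 1 = 56
  d = 174: φ(174) · 𝟙(696/174) = 56 · 1 = 56
  d = 232: φ(232) · 𝟙(696/232) = 112 · 1 = 112
  d = 348: φ(348) · 𝟙(696/348) = 112 · 1 = 112
  d = 696: φ(696) · 𝟙(696/696) = 224 · 1 = 224
Summing: (φ * 𝟙)(696) = 1 + 1 + 2 + 2 + 2 + 4 + 4 + 8 + 28 + 28 + 56 + 56 + 56 + 112 + 112 + 224 = 696.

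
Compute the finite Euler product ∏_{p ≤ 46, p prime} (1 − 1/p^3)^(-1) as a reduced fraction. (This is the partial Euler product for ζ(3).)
∏ = 11622300127850926153432227486340003/9669167824002218213355442162630656

The primes p ≤ 46 are [2, 3, 5, 7, 11, 13, 17, 19, 23, 29, 31, 37, 41, 43]. For each prime, (1 − 1/p^3)^(-1) = p^3 / (p^3 − 1). The product is (1 − 1/2^3)^(-1), (1 − 1/3^3)^(-1), (1 − 1/5^3)^(-1), (1 − 1/7^3)^(-1), (1 − 1/11^3)^(-1), (1 − 1/13^3)^(-1), (1 − 1/17^3)^(-1), (1 − 1/19^3)^(-1), (1 − 1/23^3)^(-1), (1 − 1/29^3)^(-1), (1 − 1/31^3)^(-1), (1 − 1/37^3)^(-1), (1 − 1/41^3)^(-1), (1 − 1/43^3)^(-1) = ∏ p^3 / (p^3 − 1) = 11622300127850926153432227486340003/9669167824002218213355442162630656.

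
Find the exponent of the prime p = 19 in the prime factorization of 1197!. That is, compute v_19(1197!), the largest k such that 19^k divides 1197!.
v_19(1197!) = 66

Legendre's formula: v_p(n!) = Σ_{k ≥ 1} ⌊n / p^k⌋. For p = 19, n = 1197, the terms are:
  ⌊1197/19^1⌋ = ⌊1197/19⌋ = 63
  ⌊1197/19^2⌋ = ⌊1197/361⌋ = 3
(the next term ⌊1197/19^3⌋ = 0, terminating the sum). Summing: v_19(1197!) = 63 + 3 = 66.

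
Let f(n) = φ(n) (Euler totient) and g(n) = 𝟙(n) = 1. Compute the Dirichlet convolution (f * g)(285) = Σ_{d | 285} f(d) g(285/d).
(φ * 𝟙)(285) = 285

Divisors of 285: [1, 3, 5, 15, 19, 57, 95, 285]. For each d | 285:
  d = 1: φ(1) · 𝟙(285/1) = 1 · 1 = 1
  d = 3: φ(3) · 𝟙(285/3) = 2 · 1 = 2
  d = 5: φ(5) · 𝟙(285/5) = 4 · 1 = 4
  d = 15: φ(15) · 𝟙(285/15) = 8 · 1 = 8
  d = 19: φ(19) · 𝟙(285/19) = 18 · 1 = 18
  d = 57: φ(57) · 𝟙(285/57) = 36 · 1 = 36
  d = 95: φ(95) · 𝟙(285/95) = 72 · 1 = 72
  d = 285: φ(285) · 𝟙(285/285) = 144 · 1 = 144
Summing: (φ * 𝟙)(285) = 1 + 2 + 4 + 8 + 18 + 36 + 72 + 144 = 285.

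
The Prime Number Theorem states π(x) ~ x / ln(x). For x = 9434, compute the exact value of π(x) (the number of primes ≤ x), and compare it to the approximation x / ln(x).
π(9434) = 1168;  x/ln(x) ≈ 1030.80;  relative error ≈ 11.75%.

Directly count primes up to 9434: π(9434) = 1168. The PNT approximation gives 9434/ln(9434) ≈ 9434/9.15208 ≈ 1030.80. Relative error (π(x) − x/ln(x)) / π(x) ≈ 11.75%; the approximation is known to undercount slightly (Li(x) is a better estimate).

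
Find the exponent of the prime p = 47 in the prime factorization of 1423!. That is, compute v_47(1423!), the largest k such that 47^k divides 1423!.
v_47(1423!) = 30

Legendre's formula: v_p(n!) = Σ_{k ≥ 1} ⌊n / p^k⌋. For p = 47, n = 1423, the terms are:
  ⌊1423/47^1⌋ = ⌊1423/47⌋ = 30
(the next term ⌊1423/47^2⌋ = 0, terminating the sum). Summing: v_47(1423!) = 30 = 30.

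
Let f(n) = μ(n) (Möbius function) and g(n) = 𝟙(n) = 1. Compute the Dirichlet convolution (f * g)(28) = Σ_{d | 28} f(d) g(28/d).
(μ * 𝟙)(28) = 0

Divisors of 28: [1, 2, 4, 7, 14, 28]. For each d | 28:
  d = 1: μ(1) · 𝟙(28/1) = 1 · 1 = 1
  d = 2: μ(2) · 𝟙(28/2) = -1 · 1 = -1
  d = 4: μ(4) · 𝟙(28/4) = 0 · 1 = 0
  d = 7: μ(7) · 𝟙(28/7) = -1 · 1 = -1
  d = 14: μ(14) · 𝟙(28/14) = 1 · 1 = 1
  d = 28: μ(28) · 𝟙(28/28) = 0 · 1 = 0
Summing: (μ * 𝟙)(28) = 1 + -1 + 0 + -1 + 1 + 0 = 0.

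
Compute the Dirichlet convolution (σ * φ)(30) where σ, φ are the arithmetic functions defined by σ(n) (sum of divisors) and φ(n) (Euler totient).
(σ * φ)(30) = 240

Divisors of 30: [1, 2, 3, 5, 6, 10, 15, 30]. For each d | 30:
  d = 1: σ(1) · φ(30/1) = 1 · 8 = 8
  d = 2: σ(2) · φ(30/2) = 3 · 8 = 24
  d = 3: σ(3) · φ(30/3) = 4 · 4 = 16
  d = 5: σ(5) · φ(30/5) = 6 · 2 = 12
  d = 6: σ(6) · φ(30/6) = 12 · 4 = 48
  d = 10: σ(10) · φ(30/10) = 18 · 2 = 36
  d = 15: σ(15) · φ(30/15) = 24 · 1 = 24
  d = 30: σ(30) · φ(30/30) = 72 · 1 = 72
Summing: (σ * φ)(30) = 8 + 24 + 16 + 12 + 48 + 36 + 24 + 72 = 240.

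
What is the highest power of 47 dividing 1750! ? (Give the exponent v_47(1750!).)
v_47(1750!) = 37

Legendre's formula: v_p(n!) = Σ_{k ≥ 1} ⌊n / p^k⌋. For p = 47, n = 1750, the terms are:
  ⌊1750/47^1⌋ = ⌊1750/47⌋ = 37
(the next term ⌊1750/47^2⌋ = 0, terminating the sum). Summing: v_47(1750!) = 37 = 37.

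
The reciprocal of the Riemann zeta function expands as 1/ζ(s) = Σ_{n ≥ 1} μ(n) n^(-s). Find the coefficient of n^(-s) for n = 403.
μ(403) = 1

Factor n = 403 = 13 · 31. μ(n) = 0 if any exponent ≥ 2 (not squarefree); otherwise μ(n) = (−1)^{ω(n)} where ω(n) is the number of distinct prime factors. Applying: μ(403) = 1.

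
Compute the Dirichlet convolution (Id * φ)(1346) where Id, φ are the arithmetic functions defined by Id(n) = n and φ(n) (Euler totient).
(Id * φ)(1346) = 4035

Divisors of 1346: [1, 2, 673, 1346]. For each d | 1346:
  d = 1: Id(1) · φ(1346/1) = 1 · 672 = 672
  d = 2: Id(2) · φ(1346/2) = 2 · 672 = 1344
  d = 673: Id(673) · φ(1346/673) = 673 · 1 = 673
  d = 1346: Id(1346) · φ(1346/1346) = 1346 · 1 = 1346
Summing: (Id * φ)(1346) = 672 + 1344 + 673 + 1346 = 4035.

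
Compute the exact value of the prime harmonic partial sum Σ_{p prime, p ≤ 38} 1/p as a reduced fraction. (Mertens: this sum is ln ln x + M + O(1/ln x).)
Σ 1/p = 11819186711467/7420738134810

π(38) = 12, so the primes ≤ 38 are [2, 3, 5, 7, 11, 13, 17, 19, 23, 29, 31, 37]. Summing 1/p over these primes: 11819186711467/7420738134810 ≈ 1.5927. Mertens estimate ln ln(38) + 0.2615 ≈ 1.5528.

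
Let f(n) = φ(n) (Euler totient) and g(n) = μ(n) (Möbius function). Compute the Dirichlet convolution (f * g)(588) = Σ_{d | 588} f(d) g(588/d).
(φ * μ)(588) = 36

Divisors of 588: [1, 2, 3, 4, 6, 7, 12, 14, 21, 28, 42, 49, 84, 98, 147, 196, 294, 588]. For each d | 588:
  d = 1: φ(1) · μ(588/1) = 1 · 0 = 0
  d = 2: φ(2) · μ(588/2) = 1 · 0 = 0
  d = 3: φ(3) · μ(588/3) = 2 · 0 = 0
  d = 4: φ(4) · μ(588/4) = 2 · 0 = 0
  d = 6: φ(6) · μ(588/6) = 2 · 0 = 0
  d = 7: φ(7) · μ(588/7) = 6 · 0 = 0
  d = 12: φ(12) · μ(588/12) = 4 · 0 = 0
  d = 14: φ(14) · μ(588/14) = 6 · -1 = -6
  d = 21: φ(21) · μ(588/21) = 12 · 0 = 0
  d = 28: φ(28) · μ(588/28) = 12 · 1 = 12
  d = 42: φ(42) · μ(588/42) = 12 · 1 = 12
  d = 49: φ(49) · μ(588/49) = 42 · 0 = 0
  d = 84: φ(84) · μ(588/84) = 24 · -1 = -24
  d = 98: φ(98) · μ(588/98) = 42 · 1 = 42
  d = 147: φ(147) · μ(588/147) = 84 · 0 = 0
  d = 196: φ(196) · μ(588/196) = 84 · -1 = -84
  d = 294: φ(294) · μ(588/294) = 84 · -1 = -84
  d = 588: φ(588) · μ(588/588) = 168 · 1 = 168
Summing: (φ * μ)(588) = 0 + 0 + 0 + 0 + 0 + 0 + 0 + -6 + 0 + 12 + 12 + 0 + -24 + 42 + 0 + -84 + -84 + 168 = 36.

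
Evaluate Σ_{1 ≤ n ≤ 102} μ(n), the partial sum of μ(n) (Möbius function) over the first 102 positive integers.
Σ_{n ≤ 102} μ(n) = -1

Compute μ(n) for each 1 ≤ n ≤ 102: μ(1) = 1, μ(2) = -1, μ(3) = -1, μ(4) = 0, μ(5) = -1, μ(6) = 1, μ(7) = -1, μ(8) = 0, μ(9) = 0, μ(10) = 1, μ(11) = -1, μ(12) = 0, μ(13) = -1, μ(14) = 1, μ(15) = 1, μ(16) = 0, μ(17) = -1, μ(18) = 0, μ(19) = -1, μ(20) = 0, μ(21) = 1, μ(22) = 1, μ(23) = -1, μ(24) = 0, μ(25) = 0, μ(26) = 1, μ(27) = 0, μ(28) = 0, μ(29) = -1, μ(30) = -1, μ(31) = -1, μ(32) = 0, μ(33) = 1, μ(34) = 1, μ(35) = 1, μ(36) = 0, μ(37) = -1, μ(38) = 1, μ(39) = 1, μ(40) = 0, μ(41) = -1, μ(42) = -1, μ(43) = -1, μ(44) = 0, μ(45) = 0, μ(46) = 1, μ(47) = -1, μ(48) = 0, μ(49) = 0, μ(50) = 0, μ(51) = 1, μ(52) = 0, μ(53) = -1, μ(54) = 0, μ(55) = 1, μ(56) = 0, μ(57) = 1, μ(58) = 1, μ(59) = -1, μ(60) = 0, μ(61) = -1, μ(62) = 1, μ(63) = 0, μ(64) = 0, μ(65) = 1, μ(66) = -1, μ(67) = -1, μ(68) = 0, μ(69) = 1, μ(70) = -1, μ(71) = -1, μ(72) = 0, μ(73) = -1, μ(74) = 1, μ(75) = 0, μ(76) = 0, μ(77) = 1, μ(78) = -1, μ(79) = -1, μ(80) = 0, μ(81) = 0, μ(82) = 1, μ(83) = -1, μ(84) = 0, μ(85) = 1, μ(86) = 1, μ(87) = 1, μ(88) = 0, μ(89) = -1, μ(90) = 0, μ(91) = 1, μ(92) = 0, μ(93) = 1, μ(94) = 1, μ(95) = 1, μ(96) = 0, μ(97) = -1, μ(98) = 0, μ(99) = 0, μ(100) = 0, μ(101) = -1, μ(102) = -1. Summing all 102 values: -1. (Mertens function M(x) = Σ_{n ≤ x} μ(n); on average M(x) should be small (PNT ⟺ M(x) = o(x)).)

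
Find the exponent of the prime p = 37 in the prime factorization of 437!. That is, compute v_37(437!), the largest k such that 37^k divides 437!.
v_37(437!) = 11

Legendre's formula: v_p(n!) = Σ_{k ≥ 1} ⌊n / p^k⌋. For p = 37, n = 437, the terms are:
  ⌊437/37^1⌋ = ⌊437/37⌋ = 11
(the next term ⌊437/37^2⌋ = 0, terminating the sum). Summing: v_37(437!) = 11 = 11.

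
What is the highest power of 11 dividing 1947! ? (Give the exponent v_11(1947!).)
v_11(1947!) = 194

Legendre's formula: v_p(n!) = Σ_{k ≥ 1} ⌊n / p^k⌋. For p = 11, n = 1947, the terms are:
  ⌊1947/11^1⌋ = ⌊1947/11⌋ = 177
  ⌊1947/11^2⌋ = ⌊1947/121⌋ = 16
  ⌊1947/11^3⌋ = ⌊1947/1331⌋ = 1
(the next term ⌊1947/11^4⌋ = 0, terminating the sum). Summing: v_11(1947!) = 177 + 16 + 1 = 194.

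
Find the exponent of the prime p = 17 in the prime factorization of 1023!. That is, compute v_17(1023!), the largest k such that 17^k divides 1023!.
v_17(1023!) = 63

Legendre's formula: v_p(n!) = Σ_{k ≥ 1} ⌊n / p^k⌋. For p = 17, n = 1023, the terms are:
  ⌊1023/17^1⌋ = ⌊1023/17⌋ = 60
  ⌊1023/17^2⌋ = ⌊1023/289⌋ = 3
(the next term ⌊1023/17^3⌋ = 0, terminating the sum). Summing: v_17(1023!) = 60 + 3 = 63.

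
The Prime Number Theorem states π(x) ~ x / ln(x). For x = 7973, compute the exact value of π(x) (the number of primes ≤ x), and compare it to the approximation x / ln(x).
π(7973) = 1006;  x/ln(x) ≈ 887.48;  relative error ≈ 11.78%.

Directly count primes up to 7973: π(7973) = 1006. The PNT approximation gives 7973/ln(7973) ≈ 7973/8.98382 ≈ 887.48. Relative error (π(x) − x/ln(x)) / π(x) ≈ 11.78%; the approximation is known to undercount slightly (Li(x) is a better estimate).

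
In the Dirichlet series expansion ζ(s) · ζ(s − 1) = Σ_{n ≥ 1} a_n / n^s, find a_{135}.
σ(135) = 240

In the product (Σ m^0/m^s)(Σ k / k^s) = Σ (Σ_{d | n} d) / n^s, the coefficient of 1/n^s is σ(n) = Σ_{d | n} d. For n = 135, divisors are [1, 3, 5, 9, 15, 27, 45, 135]; summing: σ(135) = 240.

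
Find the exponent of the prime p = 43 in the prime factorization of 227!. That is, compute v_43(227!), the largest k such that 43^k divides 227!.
v_43(227!) = 5

Legendre's formula: v_p(n!) = Σ_{k ≥ 1} ⌊n / p^k⌋. For p = 43, n = 227, the terms are:
  ⌊227/43^1⌋ = ⌊227/43⌋ = 5
(the next term ⌊227/43^2⌋ = 0, terminating the sum). Summing: v_43(227!) = 5 = 5.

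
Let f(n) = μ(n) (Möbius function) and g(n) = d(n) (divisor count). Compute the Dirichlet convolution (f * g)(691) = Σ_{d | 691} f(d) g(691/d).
(μ * d)(691) = 1

Divisors of 691: [1, 691]. For each d | 691:
  d = 1: μ(1) · d(691/1) = 1 · 2 = 2
  d = 691: μ(691) · d(691/691) = -1 · 1 = -1
Summing: (μ * d)(691) = 2 + -1 = 1.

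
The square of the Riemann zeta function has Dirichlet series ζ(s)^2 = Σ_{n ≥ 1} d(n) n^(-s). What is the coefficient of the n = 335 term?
d(335) = 4

ζ(s)^2 = (Σ 1/m^s)(Σ 1/k^s). The coefficient of 1/n^s in the product is the number of ordered pairs (m, k) with mk = n, which equals d(n). For n = 335, divisors are [1, 5, 67, 335], so d(335) = 4.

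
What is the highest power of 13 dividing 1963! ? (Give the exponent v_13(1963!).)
v_13(1963!) = 162

Legendre's formula: v_p(n!) = Σ_{k ≥ 1} ⌊n / p^k⌋. For p = 13, n = 1963, the terms are:
  ⌊1963/13^1⌋ = ⌊1963/13⌋ = 151
  ⌊1963/13^2⌋ = ⌊1963/169⌋ = 11
(the next term ⌊1963/13^3⌋ = 0, terminating the sum). Summing: v_13(1963!) = 151 + 11 = 162.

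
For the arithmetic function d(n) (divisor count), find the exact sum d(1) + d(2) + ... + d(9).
Σ_{n ≤ 9} d(n) = 23

Compute d(n) for each 1 ≤ n ≤ 9: d(1) = 1, d(2) = 2, d(3) = 2, d(4) = 3, d(5) = 2, d(6) = 4, d(7) = 2, d(8) = 4, d(9) = 3. Summing all 9 values: 23. (Dirichlet's divisor formula: Σ_{n ≤ x} d(n) = x ln(x) + (2γ − 1) x + O(√x). For x = 9, the asymptotic estimate is ≈ 21.16.)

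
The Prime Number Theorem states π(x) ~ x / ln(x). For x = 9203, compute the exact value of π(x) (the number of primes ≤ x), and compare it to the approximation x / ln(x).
π(9203) = 1141;  x/ln(x) ≈ 1008.30;  relative error ≈ 11.63%.

Directly count primes up to 9203: π(9203) = 1141. The PNT approximation gives 9203/ln(9203) ≈ 9203/9.12728 ≈ 1008.30. Relative error (π(x) − x/ln(x)) / π(x) ≈ 11.63%; the approximation is known to undercount slightly (Li(x) is a better estimate).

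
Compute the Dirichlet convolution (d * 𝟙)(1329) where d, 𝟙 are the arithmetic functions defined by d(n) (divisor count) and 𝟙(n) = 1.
(d * 𝟙)(1329) = 9

Divisors of 1329: [1, 3, 443, 1329]. For each d | 1329:
  d = 1: d(1) · 𝟙(1329/1) = 1 · 1 = 1
  d = 3: d(3) · 𝟙(1329/3) = 2 · 1 = 2
  d = 443: d(443) · 𝟙(1329/443) = 2 · 1 = 2
  d = 1329: d(1329) · 𝟙(1329/1329) = 4 · 1 = 4
Summing: (d * 𝟙)(1329) = 1 + 2 + 2 + 4 = 9.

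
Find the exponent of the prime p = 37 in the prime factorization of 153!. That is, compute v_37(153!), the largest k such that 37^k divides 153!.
v_37(153!) = 4

Legendre's formula: v_p(n!) = Σ_{k ≥ 1} ⌊n / p^k⌋. For p = 37, n = 153, the terms are:
  ⌊153/37^1⌋ = ⌊153/37⌋ = 4
(the next term ⌊153/37^2⌋ = 0, terminating the sum). Summing: v_37(153!) = 4 = 4.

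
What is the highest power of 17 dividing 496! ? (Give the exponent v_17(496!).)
v_17(496!) = 30

Legendre's formula: v_p(n!) = Σ_{k ≥ 1} ⌊n / p^k⌋. For p = 17, n = 496, the terms are:
  ⌊496/17^1⌋ = ⌊496/17⌋ = 29
  ⌊496/17^2⌋ = ⌊496/289⌋ = 1
(the next term ⌊496/17^3⌋ = 0, terminating the sum). Summing: v_17(496!) = 29 + 1 = 30.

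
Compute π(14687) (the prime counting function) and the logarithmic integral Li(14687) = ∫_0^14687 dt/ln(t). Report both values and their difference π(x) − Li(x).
π(14687) = 1719;  Li(14687) ≈ 1744.04;  π(x) − Li(x) ≈ -25.04.

Direct count of primes ≤ 14687 gives π(14687) = 1719. Numerical evaluation of the logarithmic integral gives Li(14687) ≈ 1744.04. The difference π(x) − Li(x) ≈ -25.04 is typically negative for small/moderate x (Li(x) overestimates), though Littlewood's theorem shows this sign changes infinitely often.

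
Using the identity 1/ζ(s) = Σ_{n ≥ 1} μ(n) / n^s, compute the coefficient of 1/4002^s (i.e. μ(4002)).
μ(4002) = 1

Factor n = 4002 = 2 · 3 · 23 · 29. μ(n) = 0 if any exponent ≥ 2 (not squarefree); otherwise μ(n) = (−1)^{ω(n)} where ω(n) is the number of distinct prime factors. Applying: μ(4002) = 1.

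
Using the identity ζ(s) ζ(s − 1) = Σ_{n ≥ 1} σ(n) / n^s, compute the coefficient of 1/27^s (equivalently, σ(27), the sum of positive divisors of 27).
σ(27) = 40

In the product (Σ m^0/m^s)(Σ k / k^s) = Σ (Σ_{d | n} d) / n^s, the coefficient of 1/n^s is σ(n) = Σ_{d | n} d. For n = 27, divisors are [1, 3, 9, 27]; summing: σ(27) = 40.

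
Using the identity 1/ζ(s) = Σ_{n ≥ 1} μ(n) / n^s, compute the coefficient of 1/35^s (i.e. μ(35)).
μ(35) = 1

Factor n = 35 = 5 · 7. μ(n) = 0 if any exponent ≥ 2 (not squarefree); otherwise μ(n) = (−1)^{ω(n)} where ω(n) is the number of distinct prime factors. Applying: μ(35) = 1.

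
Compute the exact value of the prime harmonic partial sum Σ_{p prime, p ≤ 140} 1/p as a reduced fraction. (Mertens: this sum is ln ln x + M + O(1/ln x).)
Σ 1/p = 18825509850919239131453102166593625244431364344421618363/10014646650599190067509233131649940057366334653200433090

π(140) = 34, so the primes ≤ 140 are [2, 3, 5, 7, 11, 13, 17, 19, 23, 29, 31, 37, 41, 43, 47, 53, 59, 61, 67, 71, 73, 79, 83, 89, 97, 101, 103, 107, 109, 113, 127, 131, 137, 139]. Summing 1/p over these primes: 18825509850919239131453102166593625244431364344421618363/10014646650599190067509233131649940057366334653200433090 ≈ 1.8798. Mertens estimate ln ln(140) + 0.2615 ≈ 1.8592.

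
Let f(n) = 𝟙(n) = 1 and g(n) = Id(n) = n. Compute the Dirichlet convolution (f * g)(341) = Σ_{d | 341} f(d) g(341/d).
(𝟙 * Id)(341) = 384

Divisors of 341: [1, 11, 31, 341]. For each d | 341:
  d = 1: 𝟙(1) · Id(341/1) = 1 · 341 = 341
  d = 11: 𝟙(11) · Id(341/11) = 1 · 31 = 31
  d = 31: 𝟙(31) · Id(341/31) = 1 · 11 = 11
  d = 341: 𝟙(341) · Id(341/341) = 1 · 1 = 1
Summing: (𝟙 * Id)(341) = 341 + 31 + 11 + 1 = 384.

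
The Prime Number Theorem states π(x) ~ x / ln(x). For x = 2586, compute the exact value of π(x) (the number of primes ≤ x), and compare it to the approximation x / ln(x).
π(2586) = 376;  x/ln(x) ≈ 329.10;  relative error ≈ 12.47%.

Directly count primes up to 2586: π(2586) = 376. The PNT approximation gives 2586/ln(2586) ≈ 2586/7.85787 ≈ 329.10. Relative error (π(x) − x/ln(x)) / π(x) ≈ 12.47%; the approximation is known to undercount slightly (Li(x) is a better estimate).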